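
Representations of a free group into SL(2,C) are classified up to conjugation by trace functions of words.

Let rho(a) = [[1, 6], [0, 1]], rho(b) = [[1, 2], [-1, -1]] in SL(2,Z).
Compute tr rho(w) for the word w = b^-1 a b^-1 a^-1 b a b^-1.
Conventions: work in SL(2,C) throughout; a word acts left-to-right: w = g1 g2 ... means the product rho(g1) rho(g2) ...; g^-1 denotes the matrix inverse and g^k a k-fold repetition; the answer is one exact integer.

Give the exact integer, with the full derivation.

-74

rho(b^-1) = [[-1, -2], [1, 1]]
... * rho(a) = [[1, 6], [0, 1]]  ->  [[-1, -8], [1, 7]]
... * rho(b^-1) = [[-1, -2], [1, 1]]  ->  [[-7, -6], [6, 5]]
... * rho(a^-1) = [[1, -6], [0, 1]]  ->  [[-7, 36], [6, -31]]
... * rho(b) = [[1, 2], [-1, -1]]  ->  [[-43, -50], [37, 43]]
... * rho(a) = [[1, 6], [0, 1]]  ->  [[-43, -308], [37, 265]]
... * rho(b^-1) = [[-1, -2], [1, 1]]  ->  [[-265, -222], [228, 191]]
tr = -265 + 191 = -74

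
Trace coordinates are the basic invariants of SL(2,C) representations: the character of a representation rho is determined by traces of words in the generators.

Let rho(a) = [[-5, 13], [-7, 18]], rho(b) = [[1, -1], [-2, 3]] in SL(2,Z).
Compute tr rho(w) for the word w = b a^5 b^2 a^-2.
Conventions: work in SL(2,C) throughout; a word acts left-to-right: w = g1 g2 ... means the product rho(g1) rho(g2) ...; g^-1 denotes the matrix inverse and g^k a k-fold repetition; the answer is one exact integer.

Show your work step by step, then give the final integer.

rho(b) = [[1, -1], [-2, 3]]
... * rho(a) = [[-5, 13], [-7, 18]]  ->  [[2, -5], [-11, 28]]
... * rho(a) = [[-5, 13], [-7, 18]]  ->  [[25, -64], [-141, 361]]
... * rho(a) = [[-5, 13], [-7, 18]]  ->  [[323, -827], [-1822, 4665]]
... * rho(a) = [[-5, 13], [-7, 18]]  ->  [[4174, -10687], [-23545, 60284]]
... * rho(a) = [[-5, 13], [-7, 18]]  ->  [[53939, -138104], [-304263, 779027]]
... * rho(b) = [[1, -1], [-2, 3]]  ->  [[330147, -468251], [-1862317, 2641344]]
... * rho(b) = [[1, -1], [-2, 3]]  ->  [[1266649, -1734900], [-7145005, 9786349]]
... * rho(a^-1) = [[18, -13], [7, -5]]  ->  [[10655382, -7791937], [-60105647, 43953320]]
... * rho(a^-1) = [[18, -13], [7, -5]]  ->  [[137253317, -99560281], [-774228406, 561606811]]
tr = 137253317 + 561606811 = 698860128

698860128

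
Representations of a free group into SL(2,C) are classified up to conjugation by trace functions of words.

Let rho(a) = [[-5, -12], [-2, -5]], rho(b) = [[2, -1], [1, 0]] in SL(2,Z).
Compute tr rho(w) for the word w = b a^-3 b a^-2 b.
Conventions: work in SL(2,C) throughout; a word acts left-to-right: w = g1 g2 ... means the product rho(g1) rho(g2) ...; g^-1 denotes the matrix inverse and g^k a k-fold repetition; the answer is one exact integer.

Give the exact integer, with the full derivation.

rho(b) = [[2, -1], [1, 0]]
... * rho(a^-1) = [[-5, 12], [2, -5]]  ->  [[-12, 29], [-5, 12]]
... * rho(a^-1) = [[-5, 12], [2, -5]]  ->  [[118, -289], [49, -120]]
... * rho(a^-1) = [[-5, 12], [2, -5]]  ->  [[-1168, 2861], [-485, 1188]]
... * rho(b) = [[2, -1], [1, 0]]  ->  [[525, 1168], [218, 485]]
... * rho(a^-1) = [[-5, 12], [2, -5]]  ->  [[-289, 460], [-120, 191]]
... * rho(a^-1) = [[-5, 12], [2, -5]]  ->  [[2365, -5768], [982, -2395]]
... * rho(b) = [[2, -1], [1, 0]]  ->  [[-1038, -2365], [-431, -982]]
tr = -1038 + -982 = -2020

-2020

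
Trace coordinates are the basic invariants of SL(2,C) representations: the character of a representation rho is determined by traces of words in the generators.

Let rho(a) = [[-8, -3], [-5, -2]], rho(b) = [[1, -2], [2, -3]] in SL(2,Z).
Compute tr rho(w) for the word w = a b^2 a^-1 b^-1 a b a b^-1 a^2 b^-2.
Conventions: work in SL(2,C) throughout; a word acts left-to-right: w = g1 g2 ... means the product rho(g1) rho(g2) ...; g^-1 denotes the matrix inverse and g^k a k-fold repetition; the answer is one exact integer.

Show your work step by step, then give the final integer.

rho(a) = [[-8, -3], [-5, -2]]
... * rho(b) = [[1, -2], [2, -3]]  ->  [[-14, 25], [-9, 16]]
... * rho(b) = [[1, -2], [2, -3]]  ->  [[36, -47], [23, -30]]
... * rho(a^-1) = [[-2, 3], [5, -8]]  ->  [[-307, 484], [-196, 309]]
... * rho(b^-1) = [[-3, 2], [-2, 1]]  ->  [[-47, -130], [-30, -83]]
... * rho(a) = [[-8, -3], [-5, -2]]  ->  [[1026, 401], [655, 256]]
... * rho(b) = [[1, -2], [2, -3]]  ->  [[1828, -3255], [1167, -2078]]
... * rho(a) = [[-8, -3], [-5, -2]]  ->  [[1651, 1026], [1054, 655]]
... * rho(b^-1) = [[-3, 2], [-2, 1]]  ->  [[-7005, 4328], [-4472, 2763]]
... * rho(a) = [[-8, -3], [-5, -2]]  ->  [[34400, 12359], [21961, 7890]]
... * rho(a) = [[-8, -3], [-5, -2]]  ->  [[-336995, -127918], [-215138, -81663]]
... * rho(b^-1) = [[-3, 2], [-2, 1]]  ->  [[1266821, -801908], [808740, -511939]]
... * rho(b^-1) = [[-3, 2], [-2, 1]]  ->  [[-2196647, 1731734], [-1402342, 1105541]]
tr = -2196647 + 1105541 = -1091106

-1091106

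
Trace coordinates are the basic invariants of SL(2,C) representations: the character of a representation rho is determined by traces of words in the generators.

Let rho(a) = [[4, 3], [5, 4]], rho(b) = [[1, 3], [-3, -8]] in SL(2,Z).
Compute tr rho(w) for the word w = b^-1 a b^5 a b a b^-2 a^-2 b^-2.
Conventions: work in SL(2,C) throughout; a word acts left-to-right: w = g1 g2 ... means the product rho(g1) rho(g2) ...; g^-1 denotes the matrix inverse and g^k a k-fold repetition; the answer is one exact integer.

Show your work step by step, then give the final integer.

rho(b^-1) = [[-8, -3], [3, 1]]
... * rho(a) = [[4, 3], [5, 4]]  ->  [[-47, -36], [17, 13]]
... * rho(b) = [[1, 3], [-3, -8]]  ->  [[61, 147], [-22, -53]]
... * rho(b) = [[1, 3], [-3, -8]]  ->  [[-380, -993], [137, 358]]
... * rho(b) = [[1, 3], [-3, -8]]  ->  [[2599, 6804], [-937, -2453]]
... * rho(b) = [[1, 3], [-3, -8]]  ->  [[-17813, -46635], [6422, 16813]]
... * rho(b) = [[1, 3], [-3, -8]]  ->  [[122092, 319641], [-44017, -115238]]
... * rho(a) = [[4, 3], [5, 4]]  ->  [[2086573, 1644840], [-752258, -593003]]
... * rho(b) = [[1, 3], [-3, -8]]  ->  [[-2847947, -6899001], [1026751, 2487250]]
... * rho(a) = [[4, 3], [5, 4]]  ->  [[-45886793, -36139845], [16543254, 13029253]]
... * rho(b^-1) = [[-8, -3], [3, 1]]  ->  [[258674809, 101520534], [-93258273, -36600509]]
... * rho(b^-1) = [[-8, -3], [3, 1]]  ->  [[-1764836870, -674503893], [636264657, 243174310]]
... * rho(a^-1) = [[4, -3], [-5, 4]]  ->  [[-3686828015, 2596495038], [1329187078, -936096731]]
... * rho(a^-1) = [[4, -3], [-5, 4]]  ->  [[-27729787250, 21446464197], [9997231967, -7731948158]]
... * rho(b^-1) = [[-8, -3], [3, 1]]  ->  [[286177690591, 104635825947], [-103173700210, -37723644059]]
... * rho(b^-1) = [[-8, -3], [3, 1]]  ->  [[-1975514046887, -753897245826], [712218669503, 271797456571]]
tr = -1975514046887 + 271797456571 = -1703716590316

-1703716590316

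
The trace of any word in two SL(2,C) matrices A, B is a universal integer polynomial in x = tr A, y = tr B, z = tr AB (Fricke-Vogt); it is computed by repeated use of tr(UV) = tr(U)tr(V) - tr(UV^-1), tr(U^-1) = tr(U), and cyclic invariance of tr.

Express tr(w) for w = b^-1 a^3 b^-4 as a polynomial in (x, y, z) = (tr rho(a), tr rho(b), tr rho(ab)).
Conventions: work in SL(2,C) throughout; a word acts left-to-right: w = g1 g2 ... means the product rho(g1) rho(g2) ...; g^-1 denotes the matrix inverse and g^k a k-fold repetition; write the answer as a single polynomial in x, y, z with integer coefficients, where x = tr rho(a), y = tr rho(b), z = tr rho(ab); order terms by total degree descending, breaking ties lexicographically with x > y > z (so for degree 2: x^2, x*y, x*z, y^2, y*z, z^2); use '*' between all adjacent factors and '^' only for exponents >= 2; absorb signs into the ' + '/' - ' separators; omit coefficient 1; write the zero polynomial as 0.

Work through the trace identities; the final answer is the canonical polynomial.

trace(a^2) = trace(a) trace(a) - trace(1) = x^2 - 2
trace(a^3) = trace(a) trace(a^2) - trace(a) = x^3 - 3*x
trace(b a^2) = trace(a) trace(b a) - trace(b) = x*z - y
trace(a^3 b) = trace(a) trace(b a^2) - trace(b a) = x^2*z - x*y - z
trace(a^3 b^-1) = trace(a^3) trace(b) - trace(a^3 b) = x^3*y - x^2*z - 2*x*y + z
trace(b^-1 a^3 b^-1) = trace(a^3 b^-1) trace(b) - trace(a^3) = x^3*y^2 - x^2*y*z - x^3 - 2*x*y^2 + y*z + 3*x
trace(b^-2 a^3 b^-1) = trace(b^-1 a^3 b^-1) trace(b) - trace(b^-1 a^3) = x^3*y^3 - x^2*y^2*z - 2*x^3*y - 2*x*y^3 + x^2*z + y^2*z + 5*x*y - z
trace(b^-3 a^3 b^-1) = trace(b^-2 a^3 b^-1) trace(b) - trace(b^-2 a^3) = x^3*y^4 - x^2*y^3*z - 3*x^3*y^2 - 2*x*y^4 + 2*x^2*y*z + y^3*z + x^3 + 7*x*y^2 - 2*y*z - 3*x
trace(b^-1 a^3 b^-4) = trace(b^-3 a^3 b^-1) trace(b) - trace(b^-3 a^3) = x^3*y^5 - x^2*y^4*z - 4*x^3*y^3 - 2*x*y^5 + 3*x^2*y^2*z + y^4*z + 3*x^3*y + 9*x*y^3 - x^2*z - 3*y^2*z - 8*x*y + z

x^3*y^5 - x^2*y^4*z - 4*x^3*y^3 - 2*x*y^5 + 3*x^2*y^2*z + y^4*z + 3*x^3*y + 9*x*y^3 - x^2*z - 3*y^2*z - 8*x*y + z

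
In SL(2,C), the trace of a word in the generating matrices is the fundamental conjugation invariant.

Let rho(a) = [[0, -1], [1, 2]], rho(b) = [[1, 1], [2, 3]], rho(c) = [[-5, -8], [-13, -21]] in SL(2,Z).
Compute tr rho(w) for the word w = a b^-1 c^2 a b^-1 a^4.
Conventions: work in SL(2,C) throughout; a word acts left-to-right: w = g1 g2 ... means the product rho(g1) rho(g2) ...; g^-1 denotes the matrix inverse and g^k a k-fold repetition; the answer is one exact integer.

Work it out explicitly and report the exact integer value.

213

rho(a) = [[0, -1], [1, 2]]
... * rho(b^-1) = [[3, -1], [-2, 1]]  ->  [[2, -1], [-1, 1]]
... * rho(c) = [[-5, -8], [-13, -21]]  ->  [[3, 5], [-8, -13]]
... * rho(c) = [[-5, -8], [-13, -21]]  ->  [[-80, -129], [209, 337]]
... * rho(a) = [[0, -1], [1, 2]]  ->  [[-129, -178], [337, 465]]
... * rho(b^-1) = [[3, -1], [-2, 1]]  ->  [[-31, -49], [81, 128]]
... * rho(a) = [[0, -1], [1, 2]]  ->  [[-49, -67], [128, 175]]
... * rho(a) = [[0, -1], [1, 2]]  ->  [[-67, -85], [175, 222]]
... * rho(a) = [[0, -1], [1, 2]]  ->  [[-85, -103], [222, 269]]
... * rho(a) = [[0, -1], [1, 2]]  ->  [[-103, -121], [269, 316]]
tr = -103 + 316 = 213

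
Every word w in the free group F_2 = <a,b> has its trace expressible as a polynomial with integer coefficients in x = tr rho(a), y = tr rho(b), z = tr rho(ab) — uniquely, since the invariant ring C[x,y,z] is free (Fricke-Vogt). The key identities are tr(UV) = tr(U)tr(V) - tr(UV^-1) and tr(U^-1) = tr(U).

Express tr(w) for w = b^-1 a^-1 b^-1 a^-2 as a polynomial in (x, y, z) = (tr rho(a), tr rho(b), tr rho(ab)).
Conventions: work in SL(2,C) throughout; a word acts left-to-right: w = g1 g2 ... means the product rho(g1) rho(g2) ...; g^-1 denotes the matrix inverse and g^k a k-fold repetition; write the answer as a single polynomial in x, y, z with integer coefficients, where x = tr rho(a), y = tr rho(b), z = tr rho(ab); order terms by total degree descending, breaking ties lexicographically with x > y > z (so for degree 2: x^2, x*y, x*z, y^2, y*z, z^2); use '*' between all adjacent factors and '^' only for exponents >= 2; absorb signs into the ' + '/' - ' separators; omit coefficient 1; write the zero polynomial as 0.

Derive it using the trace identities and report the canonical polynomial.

x*z^2 - y*z - x

tr(a^-1) = tr(a) = x
use: tr(a^-1 b) = tr(b) tr(a) - tr(b a) = x*y - z
tr(b^-1 a^-1) = tr(a^-1) tr(b) - tr(a^-1 b) = z
apply: tr(a^-1 b^-2) = tr(b^-1 a^-1) tr(b) - tr(b^-1 a^-1 b) = y*z - x
apply: tr(b^-2) = tr(b^-1) tr(b) - tr(1) = y^2 - 2
tr(b^-1 a^-2 b^-1) = tr(a^-1 b^-2) tr(a) - tr(a^-1 b^-2 a) = x*y*z - x^2 - y^2 + 2
tr(a b a) = tr(a) tr(b a) - tr(b) = x*z - y
use: tr(a b a b) = tr(a b) tr(a b) - tr(1) = z^2 - 2
apply: tr(b a b^-1 a) = tr(a b a) tr(b) - tr(a b a b) = x*y*z - y^2 - z^2 + 2
tr(a^-1 b a b^-1) = tr(b a b^-1) tr(a) - tr(b a b^-1 a) = -x*y*z + x^2 + y^2 + z^2 - 2
tr(a b^-1 a^-2 b) = tr(a^-1 b a b^-1) tr(a) - tr(a^-1 b a b^-1 a) = -x^2*y*z + x^3 + x*y^2 + x*z^2 - 3*x
tr(b^-1 a^-2 b^-1 a) = tr(a b^-1 a^-2) tr(b) - tr(a b^-1 a^-2 b) = x^2*y*z - x^3 - x*y^2 - x*z^2 + y*z + 3*x
apply: tr(b^-1 a^-1 b^-1 a^-2) = tr(b^-1 a^-2 b^-1) tr(a) - tr(b^-1 a^-2 b^-1 a) = x*z^2 - y*z - x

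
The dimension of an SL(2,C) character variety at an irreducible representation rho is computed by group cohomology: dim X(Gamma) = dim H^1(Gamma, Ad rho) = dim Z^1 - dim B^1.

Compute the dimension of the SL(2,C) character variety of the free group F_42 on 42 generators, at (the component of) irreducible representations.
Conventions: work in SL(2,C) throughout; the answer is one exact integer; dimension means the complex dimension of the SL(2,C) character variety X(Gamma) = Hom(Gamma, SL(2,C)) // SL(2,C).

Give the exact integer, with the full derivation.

123

Here Gamma is free of rank 42 — no relator constrains a cocycle.
Z^1(Gamma, Ad rho) = (sl_2)^42: a cocycle is a free choice of one sl_2 vector per generator, so dim Z^1 = 3*42 = 126.
Irreducibility makes the coboundary map sl_2 -> Z^1 injective (trivial centralizer), so dim B^1 = 3.
dim H^1 = 126 - 3 = 123, which is dim X.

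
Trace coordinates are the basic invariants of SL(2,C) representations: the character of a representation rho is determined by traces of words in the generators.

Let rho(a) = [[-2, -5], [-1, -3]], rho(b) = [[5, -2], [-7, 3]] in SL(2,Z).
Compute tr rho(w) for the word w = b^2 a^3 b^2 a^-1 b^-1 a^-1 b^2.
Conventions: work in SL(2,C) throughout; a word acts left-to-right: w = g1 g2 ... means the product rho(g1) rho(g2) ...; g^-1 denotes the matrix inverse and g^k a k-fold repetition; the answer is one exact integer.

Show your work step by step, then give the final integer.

rho(b) = [[5, -2], [-7, 3]]
... * rho(b) = [[5, -2], [-7, 3]]  ->  [[39, -16], [-56, 23]]
... * rho(a) = [[-2, -5], [-1, -3]]  ->  [[-62, -147], [89, 211]]
... * rho(a) = [[-2, -5], [-1, -3]]  ->  [[271, 751], [-389, -1078]]
... * rho(a) = [[-2, -5], [-1, -3]]  ->  [[-1293, -3608], [1856, 5179]]
... * rho(b) = [[5, -2], [-7, 3]]  ->  [[18791, -8238], [-26973, 11825]]
... * rho(b) = [[5, -2], [-7, 3]]  ->  [[151621, -62296], [-217640, 89421]]
... * rho(a^-1) = [[-3, 5], [1, -2]]  ->  [[-517159, 882697], [742341, -1267042]]
... * rho(b^-1) = [[3, 2], [7, 5]]  ->  [[4627402, 3379167], [-6642271, -4850528]]
... * rho(a^-1) = [[-3, 5], [1, -2]]  ->  [[-10503039, 16378676], [15076285, -23510299]]
... * rho(b) = [[5, -2], [-7, 3]]  ->  [[-167165927, 70142106], [239953518, -100683467]]
... * rho(b) = [[5, -2], [-7, 3]]  ->  [[-1326824377, 544758172], [1904551859, -781957437]]
tr = -1326824377 + -781957437 = -2108781814

-2108781814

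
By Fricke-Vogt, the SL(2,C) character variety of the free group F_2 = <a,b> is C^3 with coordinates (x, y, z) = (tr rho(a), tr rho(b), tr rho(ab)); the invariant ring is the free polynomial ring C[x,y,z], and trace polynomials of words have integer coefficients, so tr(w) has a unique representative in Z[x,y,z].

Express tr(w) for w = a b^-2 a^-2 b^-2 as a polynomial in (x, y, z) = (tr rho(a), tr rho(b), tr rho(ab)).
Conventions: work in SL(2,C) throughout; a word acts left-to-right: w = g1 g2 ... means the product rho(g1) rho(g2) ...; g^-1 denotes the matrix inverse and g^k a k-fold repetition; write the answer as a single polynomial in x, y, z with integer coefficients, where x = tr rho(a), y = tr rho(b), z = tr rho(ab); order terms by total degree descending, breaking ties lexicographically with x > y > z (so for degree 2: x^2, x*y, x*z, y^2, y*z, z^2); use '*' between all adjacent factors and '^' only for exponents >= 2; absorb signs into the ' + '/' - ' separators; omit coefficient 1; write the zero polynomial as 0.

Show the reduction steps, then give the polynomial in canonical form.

x^2*y^3*z - x^3*y^2 - x*y^4 - x*y^2*z^2 + y^3*z + 3*x*y^2 - 2*y*z + x

tr(b^-1) = tr(b) = y
tr(a b a) = tr(a) * tr(b a) - tr(b) = x*z - y
so tr(a b a b) = tr(a b) * tr(a b) - tr(1) = z^2 - 2
tr(b^-1 a b a) = tr(a b a) * tr(b) - tr(a b a b) = x*y*z - y^2 - z^2 + 2
so tr(a^-1 b^-1 a b) = tr(b^-1 a b) * tr(a) - tr(b^-1 a b a) = -x*y*z + x^2 + y^2 + z^2 - 2
reduce: tr(b^-1 a b^-1 a^-1) = tr(a^-1 b^-1 a) * tr(b) - tr(a^-1 b^-1 a b) = x*y*z - x^2 - z^2 + 2
tr(a b^-1) = tr(a) * tr(b) - tr(a b) = x*y - z
reduce: tr(b^-1 a b^-1) = tr(a b^-1) * tr(b) - tr(a) = x*y^2 - y*z - x
so tr(a b^-1 a^-2 b^-1) = tr(b^-1 a b^-1 a^-1) * tr(a) - tr(b^-1 a b^-1) = x^2*y*z - x^3 - x*y^2 - x*z^2 + y*z + 3*x
reduce: tr(a^-2 b^-2 a b^-1) = tr(a b^-1 a^-2 b^-1) * tr(b) - tr(a b^-1 a^-2) = x^2*y^2*z - x^3*y - x*y^3 - x*y*z^2 + y^2*z + 3*x*y - z
tr(a^-1 b^-2) = tr(a^-1 b^-1) * tr(b) - tr(a^-1) = y*z - x
so tr(a b^-2 a^-2 b^-2) = tr(a^-2 b^-2 a b^-1) * tr(b) - tr(a^-2 b^-2 a) = x^2*y^3*z - x^3*y^2 - x*y^4 - x*y^2*z^2 + y^3*z + 3*x*y^2 - 2*y*z + x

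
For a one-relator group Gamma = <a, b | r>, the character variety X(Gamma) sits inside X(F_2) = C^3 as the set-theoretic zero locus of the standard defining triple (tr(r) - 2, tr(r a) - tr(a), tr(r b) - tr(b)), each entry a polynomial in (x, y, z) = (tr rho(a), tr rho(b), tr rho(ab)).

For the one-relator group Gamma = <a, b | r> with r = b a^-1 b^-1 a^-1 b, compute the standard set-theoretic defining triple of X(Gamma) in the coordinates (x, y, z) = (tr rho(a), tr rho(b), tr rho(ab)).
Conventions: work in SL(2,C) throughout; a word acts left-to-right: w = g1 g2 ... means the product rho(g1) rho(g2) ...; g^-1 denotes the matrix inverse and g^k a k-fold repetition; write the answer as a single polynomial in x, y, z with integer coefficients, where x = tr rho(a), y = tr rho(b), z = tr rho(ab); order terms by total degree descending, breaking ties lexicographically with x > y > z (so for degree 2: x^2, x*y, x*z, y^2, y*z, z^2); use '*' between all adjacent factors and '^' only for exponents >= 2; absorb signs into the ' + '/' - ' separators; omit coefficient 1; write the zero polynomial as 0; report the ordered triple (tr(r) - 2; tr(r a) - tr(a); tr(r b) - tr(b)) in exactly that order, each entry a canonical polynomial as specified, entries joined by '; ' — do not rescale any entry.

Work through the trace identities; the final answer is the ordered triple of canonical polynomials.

x*y^2*z - y^3 - y*z^2 - x*z + 3*y - 2; x*y*z^2 - x^2*z - y^2*z - z^3 + x*y - x + 3*z; x*y^3*z - y^4 - y^2*z^2 - 2*x*y*z + 4*y^2 + z^2 - y - 2

trace(a^-1 b) = trace(b) trace(a) - trace(b a)  (eliminate a^-1) = x*y - z
trace(a^2 b) = trace(a) trace(b a) - trace(b)  (reduce the a square) = x*z - y
trace(a^2) = trace(a) trace(a) - trace(1)  (reduce the a square) = x^2 - 2
trace(a b^2 a) = trace(b) trace(a^2 b) - trace(a^2)  (reduce the b square) = x*y*z - x^2 - y^2 + 2
trace(a b a b) = trace(a b) trace(a b) - trace(1)  (split on a) = z^2 - 2
trace(a b^2 a b) = trace(b) trace(a b a b) - trace(a b a)  (reduce the b square) = y*z^2 - x*z - y
trace(b^2 a b^-1 a) = trace(a b^2 a) trace(b) - trace(a b^2 a b)  (eliminate b^-1) = x*y^2*z - x^2*y - y^3 - y*z^2 + x*z + 3*y
trace(b^-1 a^-1 b^2 a) = trace(b^2 a b^-1) trace(a) - trace(b^2 a b^-1 a)  (eliminate a^-1) = -x*y^2*z + x^2*y + y^3 + y*z^2 - 3*y
trace(b a^-1 b^-1 a^-1 b) = trace(b^-1 a^-1 b^2) trace(a) - trace(b^-1 a^-1 b^2 a)  (eliminate a^-1) = x*y^2*z - y^3 - y*z^2 - x*z + 3*y
trace(b a b) = trace(b) trace(a b) - trace(a) = y*z - x
trace(b a b a b a) = trace(b a b a) trace(b a) - trace(a b) = z^3 - 3*z
trace(a^-1 b a b a b) = trace(b a b a b) trace(a) - trace(b a b a b a) = x*y*z^2 - x^2*z - z^3 - x*y + 3*z
trace(b^-1 a^-1 b a b a) = trace(a^-1 b a b a) trace(b) - trace(a^-1 b a b a b) = -x*y*z^2 + x^2*z + y^2*z + z^3 - 3*z
trace(b a^-1 b^-1 a^-1 b a) = trace(b^-1 a^-1 b a b) trace(a) - trace(b^-1 a^-1 b a b a) = x*y*z^2 - x^2*z - y^2*z - z^3 + x*y + 3*z
trace(b^2) = trace(b) trace(b) - trace(1)  (reduce the b square) = y^2 - 2
trace(a^-1 b^2) = trace(b^2) trace(a) - trace(b^2 a)  (eliminate a^-1) = x*y^2 - y*z - x
trace(a b^3 a) = trace(b) trace(a^2 b^2) - trace(a^2 b)  (reduce the b square) = x*y^2*z - x^2*y - y^3 - x*z + 3*y
trace(a b^3 a b) = trace(b) trace(b a b a b) - trace(b a b a)  (reduce the b square) = y^2*z^2 - x*y*z - y^2 - z^2 + 2
trace(b^3 a b^-1 a) = trace(a b^3 a) trace(b) - trace(a b^3 a b)  (eliminate b^-1) = x*y^3*z - x^2*y^2 - y^4 - y^2*z^2 + 4*y^2 + z^2 - 2
trace(b^-1 a^-1 b^3 a) = trace(b^3 a b^-1) trace(a) - trace(b^3 a b^-1 a)  (eliminate a^-1) = -x*y^3*z + x^2*y^2 + y^4 + y^2*z^2 + x*y*z - x^2 - 4*y^2 - z^2 + 2
trace(b a^-1 b^-1 a^-1 b^2) = trace(b^-1 a^-1 b^3) trace(a) - trace(b^-1 a^-1 b^3 a)  (eliminate a^-1) = x*y^3*z - y^4 - y^2*z^2 - 2*x*y*z + 4*y^2 + z^2 - 2
assemble the triple (trace(r) - 2; trace(r a) - x; trace(r b) - y)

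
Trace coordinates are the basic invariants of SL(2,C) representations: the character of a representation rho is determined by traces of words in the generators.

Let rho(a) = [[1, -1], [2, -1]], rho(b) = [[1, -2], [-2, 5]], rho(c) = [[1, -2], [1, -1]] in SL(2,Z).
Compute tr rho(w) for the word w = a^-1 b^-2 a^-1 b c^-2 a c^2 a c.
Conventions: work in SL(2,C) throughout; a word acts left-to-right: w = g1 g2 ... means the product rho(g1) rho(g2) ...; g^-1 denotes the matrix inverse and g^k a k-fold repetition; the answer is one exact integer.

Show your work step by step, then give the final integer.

rho(a^-1) = [[-1, 1], [-2, 1]]
... * rho(b^-1) = [[5, 2], [2, 1]]  ->  [[-3, -1], [-8, -3]]
... * rho(b^-1) = [[5, 2], [2, 1]]  ->  [[-17, -7], [-46, -19]]
... * rho(a^-1) = [[-1, 1], [-2, 1]]  ->  [[31, -24], [84, -65]]
... * rho(b) = [[1, -2], [-2, 5]]  ->  [[79, -182], [214, -493]]
... * rho(c^-1) = [[-1, 2], [-1, 1]]  ->  [[103, -24], [279, -65]]
... * rho(c^-1) = [[-1, 2], [-1, 1]]  ->  [[-79, 182], [-214, 493]]
... * rho(a) = [[1, -1], [2, -1]]  ->  [[285, -103], [772, -279]]
... * rho(c) = [[1, -2], [1, -1]]  ->  [[182, -467], [493, -1265]]
... * rho(c) = [[1, -2], [1, -1]]  ->  [[-285, 103], [-772, 279]]
... * rho(a) = [[1, -1], [2, -1]]  ->  [[-79, 182], [-214, 493]]
... * rho(c) = [[1, -2], [1, -1]]  ->  [[103, -24], [279, -65]]
tr = 103 + -65 = 38

38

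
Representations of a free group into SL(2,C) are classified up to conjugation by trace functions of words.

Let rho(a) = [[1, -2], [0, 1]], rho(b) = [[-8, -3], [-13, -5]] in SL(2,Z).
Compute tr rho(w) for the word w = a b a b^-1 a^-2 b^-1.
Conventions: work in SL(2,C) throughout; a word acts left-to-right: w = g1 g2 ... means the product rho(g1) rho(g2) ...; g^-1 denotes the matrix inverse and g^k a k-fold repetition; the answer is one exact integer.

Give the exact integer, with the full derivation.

-26377

rho(a) = [[1, -2], [0, 1]]
... * rho(b) = [[-8, -3], [-13, -5]]  ->  [[18, 7], [-13, -5]]
... * rho(a) = [[1, -2], [0, 1]]  ->  [[18, -29], [-13, 21]]
... * rho(b^-1) = [[-5, 3], [13, -8]]  ->  [[-467, 286], [338, -207]]
... * rho(a^-1) = [[1, 2], [0, 1]]  ->  [[-467, -648], [338, 469]]
... * rho(a^-1) = [[1, 2], [0, 1]]  ->  [[-467, -1582], [338, 1145]]
... * rho(b^-1) = [[-5, 3], [13, -8]]  ->  [[-18231, 11255], [13195, -8146]]
tr = -18231 + -8146 = -26377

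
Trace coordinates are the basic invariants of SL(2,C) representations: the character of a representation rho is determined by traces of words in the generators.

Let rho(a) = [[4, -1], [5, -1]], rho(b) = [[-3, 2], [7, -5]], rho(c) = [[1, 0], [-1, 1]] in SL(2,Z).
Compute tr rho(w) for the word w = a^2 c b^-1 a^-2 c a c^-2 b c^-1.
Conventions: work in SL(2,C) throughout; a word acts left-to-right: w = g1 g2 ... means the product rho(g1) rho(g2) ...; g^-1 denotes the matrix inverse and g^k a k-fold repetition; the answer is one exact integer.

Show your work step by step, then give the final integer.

rho(a) = [[4, -1], [5, -1]]
... * rho(a) = [[4, -1], [5, -1]]  ->  [[11, -3], [15, -4]]
... * rho(c) = [[1, 0], [-1, 1]]  ->  [[14, -3], [19, -4]]
... * rho(b^-1) = [[-5, -2], [-7, -3]]  ->  [[-49, -19], [-67, -26]]
... * rho(a^-1) = [[-1, 1], [-5, 4]]  ->  [[144, -125], [197, -171]]
... * rho(a^-1) = [[-1, 1], [-5, 4]]  ->  [[481, -356], [658, -487]]
... * rho(c) = [[1, 0], [-1, 1]]  ->  [[837, -356], [1145, -487]]
... * rho(a) = [[4, -1], [5, -1]]  ->  [[1568, -481], [2145, -658]]
... * rho(c^-1) = [[1, 0], [1, 1]]  ->  [[1087, -481], [1487, -658]]
... * rho(c^-1) = [[1, 0], [1, 1]]  ->  [[606, -481], [829, -658]]
... * rho(b) = [[-3, 2], [7, -5]]  ->  [[-5185, 3617], [-7093, 4948]]
... * rho(c^-1) = [[1, 0], [1, 1]]  ->  [[-1568, 3617], [-2145, 4948]]
tr = -1568 + 4948 = 3380

3380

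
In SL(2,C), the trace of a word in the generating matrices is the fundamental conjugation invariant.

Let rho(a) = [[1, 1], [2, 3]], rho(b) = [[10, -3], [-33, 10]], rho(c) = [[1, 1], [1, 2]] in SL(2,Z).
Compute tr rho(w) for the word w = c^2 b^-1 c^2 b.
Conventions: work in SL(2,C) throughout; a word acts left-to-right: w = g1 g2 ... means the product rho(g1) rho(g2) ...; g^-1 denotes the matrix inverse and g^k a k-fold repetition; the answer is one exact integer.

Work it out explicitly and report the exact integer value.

rho(c) = [[1, 1], [1, 2]]
... * rho(c) = [[1, 1], [1, 2]]  ->  [[2, 3], [3, 5]]
... * rho(b^-1) = [[10, 3], [33, 10]]  ->  [[119, 36], [195, 59]]
... * rho(c) = [[1, 1], [1, 2]]  ->  [[155, 191], [254, 313]]
... * rho(c) = [[1, 1], [1, 2]]  ->  [[346, 537], [567, 880]]
... * rho(b) = [[10, -3], [-33, 10]]  ->  [[-14261, 4332], [-23370, 7099]]
tr = -14261 + 7099 = -7162

-7162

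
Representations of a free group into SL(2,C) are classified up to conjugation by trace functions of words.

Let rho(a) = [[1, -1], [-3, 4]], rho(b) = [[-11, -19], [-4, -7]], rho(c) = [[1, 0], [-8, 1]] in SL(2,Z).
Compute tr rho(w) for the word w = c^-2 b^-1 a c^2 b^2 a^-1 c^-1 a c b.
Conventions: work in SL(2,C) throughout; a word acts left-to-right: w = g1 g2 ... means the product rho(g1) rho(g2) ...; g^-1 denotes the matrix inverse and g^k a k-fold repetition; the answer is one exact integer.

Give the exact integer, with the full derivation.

rho(c^-1) = [[1, 0], [8, 1]]
... * rho(c^-1) = [[1, 0], [8, 1]]  ->  [[1, 0], [16, 1]]
... * rho(b^-1) = [[-7, 19], [4, -11]]  ->  [[-7, 19], [-108, 293]]
... * rho(a) = [[1, -1], [-3, 4]]  ->  [[-64, 83], [-987, 1280]]
... * rho(c) = [[1, 0], [-8, 1]]  ->  [[-728, 83], [-11227, 1280]]
... * rho(c) = [[1, 0], [-8, 1]]  ->  [[-1392, 83], [-21467, 1280]]
... * rho(b) = [[-11, -19], [-4, -7]]  ->  [[14980, 25867], [231017, 398913]]
... * rho(b) = [[-11, -19], [-4, -7]]  ->  [[-268248, -465689], [-4136839, -7181714]]
... * rho(a^-1) = [[4, 1], [3, 1]]  ->  [[-2470059, -733937], [-38092498, -11318553]]
... * rho(c^-1) = [[1, 0], [8, 1]]  ->  [[-8341555, -733937], [-128640922, -11318553]]
... * rho(a) = [[1, -1], [-3, 4]]  ->  [[-6139744, 5405807], [-94685263, 83366710]]
... * rho(c) = [[1, 0], [-8, 1]]  ->  [[-49386200, 5405807], [-761618943, 83366710]]
... * rho(b) = [[-11, -19], [-4, -7]]  ->  [[521624972, 900497151], [8044341533, 13887192947]]
tr = 521624972 + 13887192947 = 14408817919

14408817919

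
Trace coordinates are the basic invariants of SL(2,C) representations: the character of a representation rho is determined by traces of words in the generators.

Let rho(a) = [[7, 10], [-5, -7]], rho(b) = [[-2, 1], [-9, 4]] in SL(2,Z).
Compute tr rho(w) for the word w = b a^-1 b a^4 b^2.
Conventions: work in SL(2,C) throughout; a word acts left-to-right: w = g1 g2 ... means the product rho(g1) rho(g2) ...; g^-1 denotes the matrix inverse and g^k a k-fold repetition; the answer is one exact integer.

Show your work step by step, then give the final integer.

548

rho(b) = [[-2, 1], [-9, 4]]
... * rho(a^-1) = [[-7, -10], [5, 7]]  ->  [[19, 27], [83, 118]]
... * rho(b) = [[-2, 1], [-9, 4]]  ->  [[-281, 127], [-1228, 555]]
... * rho(a) = [[7, 10], [-5, -7]]  ->  [[-2602, -3699], [-11371, -16165]]
... * rho(a) = [[7, 10], [-5, -7]]  ->  [[281, -127], [1228, -555]]
... * rho(a) = [[7, 10], [-5, -7]]  ->  [[2602, 3699], [11371, 16165]]
... * rho(a) = [[7, 10], [-5, -7]]  ->  [[-281, 127], [-1228, 555]]
... * rho(b) = [[-2, 1], [-9, 4]]  ->  [[-581, 227], [-2539, 992]]
... * rho(b) = [[-2, 1], [-9, 4]]  ->  [[-881, 327], [-3850, 1429]]
tr = -881 + 1429 = 548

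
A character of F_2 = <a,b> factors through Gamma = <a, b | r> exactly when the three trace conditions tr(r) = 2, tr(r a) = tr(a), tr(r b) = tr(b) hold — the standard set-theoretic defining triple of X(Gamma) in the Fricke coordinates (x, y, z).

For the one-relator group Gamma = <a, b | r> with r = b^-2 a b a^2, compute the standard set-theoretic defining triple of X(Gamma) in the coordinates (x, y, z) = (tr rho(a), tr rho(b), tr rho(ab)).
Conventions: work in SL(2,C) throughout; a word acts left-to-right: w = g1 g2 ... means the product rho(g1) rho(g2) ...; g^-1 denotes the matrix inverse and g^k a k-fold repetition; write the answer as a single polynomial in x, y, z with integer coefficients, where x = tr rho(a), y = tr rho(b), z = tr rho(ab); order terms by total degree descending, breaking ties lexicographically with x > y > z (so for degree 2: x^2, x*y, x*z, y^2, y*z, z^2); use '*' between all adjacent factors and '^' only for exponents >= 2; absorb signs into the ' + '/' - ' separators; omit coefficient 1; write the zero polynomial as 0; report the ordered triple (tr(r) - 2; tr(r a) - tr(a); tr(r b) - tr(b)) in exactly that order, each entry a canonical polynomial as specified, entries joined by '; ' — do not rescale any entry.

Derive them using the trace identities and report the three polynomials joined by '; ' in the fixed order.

tr(a b a) = tr(a)*tr(b a) - tr(b) = x*z - y
tr(a b a^2) = tr(a)*tr(a b a) - tr(a b) = x^2*z - x*y - z
and tr(b a b a) = tr(a b)*tr(a b) - tr(1) = z^2 - 2
and tr(b a b) = tr(b)*tr(a b) - tr(a) = y*z - x
tr(a b a^2 b) = tr(a)*tr(b a b a) - tr(b a b) = x*z^2 - y*z - x
next, tr(b^-1 a b a^2) = tr(a b a^2)*tr(b) - tr(a b a^2 b) = x^2*y*z - x*y^2 - x*z^2 + x
tr(b^-2 a b a^2) = tr(b^-1 a b a^2)*tr(b) - tr(b^-1 a b a^2 b) = x^2*y^2*z - x*y^3 - x*y*z^2 - x^2*z + 2*x*y + z
and tr(a b a^3) = tr(a)*tr(a^2 b a) - tr(a^2 b) = x^3*z - x^2*y - 2*x*z + y
and tr(a b a^3 b) = tr(a)*tr(a b a b a) - tr(a b a b) = x^2*z^2 - x*y*z - x^2 - z^2 + 2
next, tr(b^-1 a b a^3) = tr(a b a^3)*tr(b) - tr(a b a^3 b) = x^3*y*z - x^2*y^2 - x^2*z^2 - x*y*z + x^2 + y^2 + z^2 - 2
next, tr(b^-2 a b a^3) = tr(b^-1 a b a^3)*tr(b) - tr(b^-1 a b a^3 b) = x^3*y^2*z - x^2*y^3 - x^2*y*z^2 - x^3*z - x*y^2*z + 2*x^2*y + y^3 + y*z^2 + 2*x*z - 3*y
assemble the triple (tr(r) - 2; tr(r a) - x; tr(r b) - y)

x^2*y^2*z - x*y^3 - x*y*z^2 - x^2*z + 2*x*y + z - 2; x^3*y^2*z - x^2*y^3 - x^2*y*z^2 - x^3*z - x*y^2*z + 2*x^2*y + y^3 + y*z^2 + 2*x*z - x - 3*y; x^2*y*z - x*y^2 - x*z^2 + x - y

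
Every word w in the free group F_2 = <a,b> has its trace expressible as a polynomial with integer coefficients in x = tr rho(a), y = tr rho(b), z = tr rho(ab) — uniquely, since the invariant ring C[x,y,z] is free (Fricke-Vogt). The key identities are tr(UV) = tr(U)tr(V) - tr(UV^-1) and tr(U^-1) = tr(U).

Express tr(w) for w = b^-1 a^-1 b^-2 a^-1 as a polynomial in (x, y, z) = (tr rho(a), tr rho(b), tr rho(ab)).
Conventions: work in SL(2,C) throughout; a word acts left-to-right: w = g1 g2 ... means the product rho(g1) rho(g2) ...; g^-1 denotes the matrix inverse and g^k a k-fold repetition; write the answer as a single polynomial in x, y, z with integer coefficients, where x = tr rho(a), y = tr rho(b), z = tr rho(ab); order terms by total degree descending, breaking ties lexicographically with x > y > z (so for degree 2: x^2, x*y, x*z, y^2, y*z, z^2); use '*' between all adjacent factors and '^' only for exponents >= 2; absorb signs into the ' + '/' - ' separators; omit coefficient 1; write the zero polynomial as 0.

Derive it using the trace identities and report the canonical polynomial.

y*z^2 - x*z - y

trace(a^-1) = trace(a) = x
trace(a^-1 b) = trace(b)*trace(a) - trace(b a) = x*y - z
trace(b^-1 a^-1) = trace(a^-1)*trace(b) - trace(a^-1 b) = z
trace(b^-2 a^-1) = trace(b^-1 a^-1)*trace(b) - trace(b^-1 a^-1 b) = y*z - x
trace(b^-2 a^-1 b^-1) = trace(b^-2 a^-1)*trace(b) - trace(b^-2 a^-1 b) = y^2*z - x*y - z
trace(b a b a) = trace(a b)*trace(a b) - trace(1) = z^2 - 2
trace(a^-1 b a b) = trace(b a b)*trace(a) - trace(b a b a) = x*y*z - x^2 - z^2 + 2
trace(a b^-1 a^-1 b) = trace(a^-1 b a)*trace(b) - trace(a^-1 b a b) = -x*y*z + x^2 + y^2 + z^2 - 2
trace(a^-1 b^-1 a b^-1) = trace(a b^-1 a^-1)*trace(b) - trace(a b^-1 a^-1 b) = x*y*z - x^2 - z^2 + 2
trace(b^-2 a^-1 b^-1 a) = trace(a^-1 b^-1 a b^-1)*trace(b) - trace(a^-1 b^-1 a) = x*y^2*z - x^2*y - y*z^2 + y
trace(b^-1 a^-1 b^-2 a^-1) = trace(b^-2 a^-1 b^-1)*trace(a) - trace(b^-2 a^-1 b^-1 a) = y*z^2 - x*z - y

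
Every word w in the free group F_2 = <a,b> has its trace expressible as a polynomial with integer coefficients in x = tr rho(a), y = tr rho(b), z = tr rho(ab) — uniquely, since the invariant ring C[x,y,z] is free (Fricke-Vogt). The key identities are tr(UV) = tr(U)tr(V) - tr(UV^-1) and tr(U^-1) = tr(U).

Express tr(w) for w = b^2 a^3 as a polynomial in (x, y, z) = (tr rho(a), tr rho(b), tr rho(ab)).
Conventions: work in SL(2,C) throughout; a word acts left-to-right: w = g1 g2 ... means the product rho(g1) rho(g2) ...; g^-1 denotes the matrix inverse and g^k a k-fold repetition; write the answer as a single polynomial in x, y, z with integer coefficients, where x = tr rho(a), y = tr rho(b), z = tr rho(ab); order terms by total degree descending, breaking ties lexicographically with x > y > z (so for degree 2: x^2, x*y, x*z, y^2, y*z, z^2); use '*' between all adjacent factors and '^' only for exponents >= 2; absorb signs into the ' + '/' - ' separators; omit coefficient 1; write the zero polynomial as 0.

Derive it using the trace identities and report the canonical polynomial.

and tr(a^2 b) = tr(a) * tr(b a) - tr(b)   [square of a] = x*z - y
next, tr(a^2) = tr(a) * tr(a) - tr(1)   [square of a] = x^2 - 2
tr(a b^2 a) = tr(b) * tr(a^2 b) - tr(a^2)   [square of b] = x*y*z - x^2 - y^2 + 2
and tr(a b^2) = tr(b) * tr(a b) - tr(a)   [square of b] = y*z - x
and tr(b^2 a^3) = tr(a) * tr(a b^2 a) - tr(a b^2)   [square of a] = x^2*y*z - x^3 - x*y^2 - y*z + 3*x

x^2*y*z - x^3 - x*y^2 - y*z + 3*x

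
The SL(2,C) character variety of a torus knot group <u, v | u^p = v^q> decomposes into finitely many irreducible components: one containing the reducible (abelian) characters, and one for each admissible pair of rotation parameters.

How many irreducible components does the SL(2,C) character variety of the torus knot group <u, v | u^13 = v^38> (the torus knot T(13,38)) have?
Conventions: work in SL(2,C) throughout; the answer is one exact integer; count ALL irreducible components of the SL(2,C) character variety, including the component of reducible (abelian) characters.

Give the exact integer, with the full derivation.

223

Gamma = < u, v | u^13 = v^38 > (torus knot T(13,38)); the central element u^13 = v^38 acts as +I or -I in any irreducible SL(2,C) representation.
On an irreducible component, tr(u) is locked at 2*cos(pi*alpha/13) for some alpha in 1..12, and tr(v) at 2*cos(pi*beta/38) for some beta in 1..37.
Consistency of u^13 = (-1)^alpha I with v^38 = (-1)^beta I forces alpha = beta (mod 2).
Counting: 6 odd alphas x 19 odd betas + 6 even alphas x 18 even betas = 114 + 108 = 222.
Total: 222 irreducible-character components + 1 reducible (abelian) component = 223.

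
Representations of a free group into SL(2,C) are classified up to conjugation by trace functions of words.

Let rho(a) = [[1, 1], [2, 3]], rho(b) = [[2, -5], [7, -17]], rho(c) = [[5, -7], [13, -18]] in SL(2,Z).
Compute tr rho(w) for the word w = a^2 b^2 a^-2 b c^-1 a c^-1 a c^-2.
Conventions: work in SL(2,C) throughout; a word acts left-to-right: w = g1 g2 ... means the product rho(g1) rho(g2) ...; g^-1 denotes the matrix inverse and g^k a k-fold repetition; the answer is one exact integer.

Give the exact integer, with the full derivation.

375911

rho(a) = [[1, 1], [2, 3]]
... * rho(a) = [[1, 1], [2, 3]]  ->  [[3, 4], [8, 11]]
... * rho(b) = [[2, -5], [7, -17]]  ->  [[34, -83], [93, -227]]
... * rho(b) = [[2, -5], [7, -17]]  ->  [[-513, 1241], [-1403, 3394]]
... * rho(a^-1) = [[3, -1], [-2, 1]]  ->  [[-4021, 1754], [-10997, 4797]]
... * rho(a^-1) = [[3, -1], [-2, 1]]  ->  [[-15571, 5775], [-42585, 15794]]
... * rho(b) = [[2, -5], [7, -17]]  ->  [[9283, -20320], [25388, -55573]]
... * rho(c^-1) = [[-18, 7], [-13, 5]]  ->  [[97066, -36619], [265465, -100149]]
... * rho(a) = [[1, 1], [2, 3]]  ->  [[23828, -12791], [65167, -34982]]
... * rho(c^-1) = [[-18, 7], [-13, 5]]  ->  [[-262621, 102841], [-718240, 281259]]
... * rho(a) = [[1, 1], [2, 3]]  ->  [[-56939, 45902], [-155722, 125537]]
... * rho(c^-1) = [[-18, 7], [-13, 5]]  ->  [[428176, -169063], [1171015, -462369]]
... * rho(c^-1) = [[-18, 7], [-13, 5]]  ->  [[-5509349, 2151917], [-15067473, 5885260]]
tr = -5509349 + 5885260 = 375911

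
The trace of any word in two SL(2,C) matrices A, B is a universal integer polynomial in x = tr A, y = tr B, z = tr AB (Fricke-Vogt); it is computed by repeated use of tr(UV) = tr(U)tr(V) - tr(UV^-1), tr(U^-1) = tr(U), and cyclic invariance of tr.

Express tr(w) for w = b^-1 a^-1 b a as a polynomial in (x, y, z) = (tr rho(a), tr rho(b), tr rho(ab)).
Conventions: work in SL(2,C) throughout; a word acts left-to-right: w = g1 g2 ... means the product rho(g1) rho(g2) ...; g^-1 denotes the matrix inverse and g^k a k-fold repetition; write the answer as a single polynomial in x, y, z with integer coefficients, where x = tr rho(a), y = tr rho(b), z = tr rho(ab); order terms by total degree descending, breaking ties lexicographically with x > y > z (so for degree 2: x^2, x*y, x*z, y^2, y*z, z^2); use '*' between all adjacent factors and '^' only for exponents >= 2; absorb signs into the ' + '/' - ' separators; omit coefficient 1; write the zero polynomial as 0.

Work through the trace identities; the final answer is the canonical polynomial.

trace(b a b) = trace(b) trace(a b) - trace(a)  (reduce the b square) = y*z - x
trace(b a b a) = trace(b a) trace(b a) - trace(1)  (split on b) = z^2 - 2
trace(a^-1 b a b) = trace(b a b) trace(a) - trace(b a b a)  (eliminate a^-1) = x*y*z - x^2 - z^2 + 2
trace(b^-1 a^-1 b a) = trace(a^-1 b a) trace(b) - trace(a^-1 b a b)  (eliminate b^-1) = -x*y*z + x^2 + y^2 + z^2 - 2

-x*y*z + x^2 + y^2 + z^2 - 2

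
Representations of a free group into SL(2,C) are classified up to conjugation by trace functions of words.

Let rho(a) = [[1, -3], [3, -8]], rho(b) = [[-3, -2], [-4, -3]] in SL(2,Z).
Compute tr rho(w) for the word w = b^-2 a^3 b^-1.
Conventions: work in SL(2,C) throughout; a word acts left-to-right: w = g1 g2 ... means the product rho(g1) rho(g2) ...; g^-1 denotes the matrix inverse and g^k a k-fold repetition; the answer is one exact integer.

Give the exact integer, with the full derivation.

21798

rho(b^-1) = [[-3, 2], [4, -3]]
... * rho(b^-1) = [[-3, 2], [4, -3]]  ->  [[17, -12], [-24, 17]]
... * rho(a) = [[1, -3], [3, -8]]  ->  [[-19, 45], [27, -64]]
... * rho(a) = [[1, -3], [3, -8]]  ->  [[116, -303], [-165, 431]]
... * rho(a) = [[1, -3], [3, -8]]  ->  [[-793, 2076], [1128, -2953]]
... * rho(b^-1) = [[-3, 2], [4, -3]]  ->  [[10683, -7814], [-15196, 11115]]
tr = 10683 + 11115 = 21798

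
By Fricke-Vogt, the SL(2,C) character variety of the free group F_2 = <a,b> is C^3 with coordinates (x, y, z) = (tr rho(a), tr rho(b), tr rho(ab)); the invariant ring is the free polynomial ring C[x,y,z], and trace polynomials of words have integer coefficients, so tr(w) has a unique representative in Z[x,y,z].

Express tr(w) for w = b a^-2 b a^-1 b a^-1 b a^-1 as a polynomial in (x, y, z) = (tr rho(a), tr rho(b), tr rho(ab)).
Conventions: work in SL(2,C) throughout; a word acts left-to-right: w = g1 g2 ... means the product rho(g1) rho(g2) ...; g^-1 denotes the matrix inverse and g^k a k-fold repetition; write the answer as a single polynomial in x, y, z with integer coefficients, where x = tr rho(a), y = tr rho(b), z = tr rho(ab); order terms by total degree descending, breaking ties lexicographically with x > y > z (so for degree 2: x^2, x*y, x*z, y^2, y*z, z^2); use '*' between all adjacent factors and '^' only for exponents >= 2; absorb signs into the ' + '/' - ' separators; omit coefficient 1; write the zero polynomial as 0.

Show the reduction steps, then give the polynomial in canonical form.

x^5*y^4 - 4*x^4*y^3*z - x^3*y^4 + 6*x^3*y^2*z^2 + 3*x^2*y^3*z - 4*x^2*y*z^3 - 3*x^3*y^2 - 3*x*y^2*z^2 + x*z^4 + 6*x^2*y*z + y*z^3 + 2*x*y^2 - 3*x*z^2 - 2*y*z + x

trace(b^2) = trace(b)*trace(b) - trace(1)  (reduce the b square) = y^2 - 2
use: trace(b^3) = trace(b)*trace(b^2) - trace(b)  (reduce the b square) = y^3 - 3*y
trace(b^4) = trace(b)*trace(b^3) - trace(b^2)  (reduce the b square) = y^4 - 4*y^2 + 2
use: trace(a b^2) = trace(b)*trace(a b) - trace(a)  (reduce the b square) = y*z - x
apply: trace(b a b^2) = trace(b)*trace(a b^2) - trace(a b)  (reduce the b square) = y^2*z - x*y - z
apply: trace(b^4 a) = trace(b)*trace(b a b^2) - trace(b a b)  (reduce the b square) = y^3*z - x*y^2 - 2*y*z + x
apply: trace(b a^-1 b^3) = trace(b^4)*trace(a) - trace(b^4 a)  (eliminate a^-1) = x*y^4 - y^3*z - 3*x*y^2 + 2*y*z + x
use: trace(a b a b) = trace(a b)*trace(a b) - trace(1)  (split on a) = z^2 - 2
trace(a b a) = trace(a)*trace(b a) - trace(b)  (reduce the a square) = x*z - y
trace(b a b a b) = trace(b)*trace(a b a b) - trace(a b a)  (reduce the b square) = y*z^2 - x*z - y
trace(b^3 a b a) = trace(b)*trace(b a b a b) - trace(b a b a)  (reduce the b square) = y^2*z^2 - x*y*z - y^2 - z^2 + 2
apply: trace(b a^-1 b^3 a) = trace(b^3 a b)*trace(a) - trace(b^3 a b a)  (eliminate a^-1) = x*y^3*z - x^2*y^2 - y^2*z^2 - x*y*z + x^2 + y^2 + z^2 - 2
trace(b^2 a^-1 b a^-1 b) = trace(b a^-1 b^3)*trace(a) - trace(b a^-1 b^3 a)  (eliminate a^-1) = x^2*y^4 - 2*x*y^3*z - 2*x^2*y^2 + y^2*z^2 + 3*x*y*z - y^2 - z^2 + 2
trace(b a^-1 b a b^2) = trace(b a b^3)*trace(a) - trace(b a b^3 a)  (eliminate a^-1) = x*y^3*z - x^2*y^2 - y^2*z^2 - x*y*z + x^2 + y^2 + z^2 - 2
use: trace(a b^2 a) = trace(a)*trace(b^2 a) - trace(b^2)  (reduce the a square) = x*y*z - x^2 - y^2 + 2
apply: trace(b a b^2 a b) = trace(b)*trace(a b^2 a b) - trace(a b^2 a)  (reduce the b square) = y^2*z^2 - 2*x*y*z + x^2 - 2
use: trace(a b a b a b) = trace(b a)*trace(b a b a) - trace(b^-1 a^-1)  (split on b) = z^3 - 3*z
trace(a b a b a) = trace(a)*trace(b a b a) - trace(b a b)  (reduce the a square) = x*z^2 - y*z - x
trace(b a b^2 a b a) = trace(b)*trace(a b a b a b) - trace(a b a b a)  (reduce the b square) = y*z^3 - x*z^2 - 2*y*z + x
use: trace(b a^-1 b a b^2 a) = trace(b a b^2 a b)*trace(a) - trace(b a b^2 a b a)  (eliminate a^-1) = x*y^2*z^2 - 2*x^2*y*z - y*z^3 + x^3 + x*z^2 + 2*y*z - 3*x
trace(b^2 a^-1 b a^-1 b a) = trace(b a^-1 b a b^2)*trace(a) - trace(b a^-1 b a b^2 a)  (eliminate a^-1) = x^2*y^3*z - x^3*y^2 - 2*x*y^2*z^2 + x^2*y*z + y*z^3 + x*y^2 - 2*y*z + x
apply: trace(a^-1 b^2 a^-1 b a^-1 b) = trace(b^2 a^-1 b a^-1 b)*trace(a) - trace(b^2 a^-1 b a^-1 b a)  (eliminate a^-1) = x^3*y^4 - 3*x^2*y^3*z - x^3*y^2 + 3*x*y^2*z^2 + 2*x^2*y*z - y*z^3 - 2*x*y^2 - x*z^2 + 2*y*z + x
trace(b a^-1 b a^-1 b a^-2 b) = trace(a^-1 b^2 a^-1 b a^-1 b)*trace(a) - trace(a^-1 b^2 a^-1 b a^-1 b a)  (eliminate a^-1) = x^4*y^4 - 3*x^3*y^3*z - x^4*y^2 - x^2*y^4 + 3*x^2*y^2*z^2 + 2*x^3*y*z + 2*x*y^3*z - x*y*z^3 - x^2*z^2 - y^2*z^2 - x*y*z + x^2 + y^2 + z^2 - 2
trace(b a b a b a^-1 b) = trace(b^2 a b a b)*trace(a) - trace(b^2 a b a b a)  (eliminate a^-1) = x*y^2*z^2 - x^2*y*z - y*z^3 - x*y^2 + 2*y*z + x
use: trace(b a b a b a b a) = trace(a b)*trace(a b a b a b) - trace(a^-1 b^-1 a^-1 b^-1)  (split on a) = z^4 - 4*z^2 + 2
trace(b a b a b a^-1 b a) = trace(b a b a b a b)*trace(a) - trace(b a b a b a b a)  (eliminate a^-1) = x*y*z^3 - x^2*z^2 - z^4 - 2*x*y*z + x^2 + 4*z^2 - 2
use: trace(b a^-1 b a^-1 b a b a) = trace(b a b a b a^-1 b)*trace(a) - trace(b a b a b a^-1 b a)  (eliminate a^-1) = x^2*y^2*z^2 - x^3*y*z - 2*x*y*z^3 - x^2*y^2 + x^2*z^2 + z^4 + 4*x*y*z - 4*z^2 + 2
apply: trace(a^-1 b a b a^-1 b a^-1 b) = trace(b a^-1 b a^-1 b a b)*trace(a) - trace(b a^-1 b a^-1 b a b a)  (eliminate a^-1) = x^3*y^3*z - x^4*y^2 - 3*x^2*y^2*z^2 + 2*x^3*y*z + 3*x*y*z^3 + 2*x^2*y^2 - x^2*z^2 - z^4 - 6*x*y*z + x^2 + 4*z^2 - 2
trace(b a b a^-1 b a^-1 b) = trace(b^2 a b a^-1 b)*trace(a) - trace(b^2 a b a^-1 b a)  (eliminate a^-1) = x^2*y^3*z - x^3*y^2 - 2*x*y^2*z^2 + x^2*y*z + y*z^3 + x*y^2 - 2*y*z + x
use: trace(b a^-1 b a^-1 b a^-2 b a) = trace(a^-1 b a b a^-1 b a^-1 b)*trace(a) - trace(a^-1 b a b a^-1 b a^-1 b a)  (eliminate a^-1) = x^4*y^3*z - x^5*y^2 - 3*x^3*y^2*z^2 + 2*x^4*y*z - x^2*y^3*z + 3*x^2*y*z^3 + 3*x^3*y^2 - x^3*z^2 + 2*x*y^2*z^2 - x*z^4 - 7*x^2*y*z - y*z^3 + x^3 - x*y^2 + 4*x*z^2 + 2*y*z - 3*x
use: trace(b a^-2 b a^-1 b a^-1 b a^-1) = trace(b a^-1 b a^-1 b a^-2 b)*trace(a) - trace(b a^-1 b a^-1 b a^-2 b a)  (eliminate a^-1) = x^5*y^4 - 4*x^4*y^3*z - x^3*y^4 + 6*x^3*y^2*z^2 + 3*x^2*y^3*z - 4*x^2*y*z^3 - 3*x^3*y^2 - 3*x*y^2*z^2 + x*z^4 + 6*x^2*y*z + y*z^3 + 2*x*y^2 - 3*x*z^2 - 2*y*z + x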